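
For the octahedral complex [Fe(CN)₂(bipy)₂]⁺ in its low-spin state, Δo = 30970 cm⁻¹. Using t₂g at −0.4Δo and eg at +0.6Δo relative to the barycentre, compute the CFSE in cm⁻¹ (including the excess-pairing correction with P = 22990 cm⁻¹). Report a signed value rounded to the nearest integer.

-15960

Ligand charges: 2×(-1) from CN⁻ and 2×(+0) from bipy sum to -2; with overall charge +1, Fe is +3.
Fe is in group 8, so Fe³⁺ is d⁵ (8 − 3 = 5).
Electron filling gives t₂g⁵ eg⁰.
The orbital stabilization is -2.0Δo = -2.0 × 30970 = -61940 cm⁻¹.
Pairing penalty: 2 pairs vs 0 in the high-spin reference → 2 extra × P = 45980 cm⁻¹.
Combining: -61940 + 45980 = -15960 cm⁻¹.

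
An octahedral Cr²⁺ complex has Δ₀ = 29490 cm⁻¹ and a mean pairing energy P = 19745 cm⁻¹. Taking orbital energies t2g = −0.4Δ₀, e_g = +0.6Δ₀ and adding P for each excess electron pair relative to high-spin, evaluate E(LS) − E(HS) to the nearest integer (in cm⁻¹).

-9745

Group 6 minus oxidation state +2 gives a d⁴ configuration for Cr²⁺.
High-spin d⁴ fills as t2g^3 e_g^1 with CFSE 3(−0.4) + 1(+0.6) = -0.6Δ₀ = -17694 cm⁻¹.
Low-spin: t2g^4 e_g^0, orbital CFSE = -1.6Δ₀ = -47184 cm⁻¹; plus 1 excess pair × P = +19745 cm⁻¹; total -27439 cm⁻¹.
Thus E(LS) − E(HS) = -9745 cm⁻¹.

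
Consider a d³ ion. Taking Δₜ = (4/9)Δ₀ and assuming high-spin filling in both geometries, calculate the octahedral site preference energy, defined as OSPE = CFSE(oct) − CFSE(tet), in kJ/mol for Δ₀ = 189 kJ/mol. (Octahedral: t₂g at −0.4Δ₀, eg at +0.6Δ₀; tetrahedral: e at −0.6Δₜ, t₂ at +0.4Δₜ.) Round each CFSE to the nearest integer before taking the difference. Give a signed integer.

In an octahedral site d³ (HS) is t₂g³ eg⁰, giving CFSE(oct) = -1.2Δ₀ = -227 kJ/mol.
In a tetrahedral site the filling is e² t₂¹: CFSE(tet) = -0.8Δₜ = -0.8 × (4/9)(189) = -67 kJ/mol.
OSPE = -227 − (-67) = -160 kJ/mol.

-160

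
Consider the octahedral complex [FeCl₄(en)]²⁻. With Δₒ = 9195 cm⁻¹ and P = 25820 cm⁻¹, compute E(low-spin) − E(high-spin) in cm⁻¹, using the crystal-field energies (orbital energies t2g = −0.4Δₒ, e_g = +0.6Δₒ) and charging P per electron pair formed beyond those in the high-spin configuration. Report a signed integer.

Ligand charges: 4×(-1) from Cl⁻ and 1×(+0) from en sum to -4; with overall charge -2, Fe is +2.
Fe sits in group 8; removing 2 electrons leaves Fe²⁺ with 8 − 2 = 6 d electrons.
In the high-spin limit (t2g^4 e_g^2) the orbital term is -0.4Δₒ = -3678 cm⁻¹, with no excess pairing.
Low-spin: t2g^6 e_g^0, orbital CFSE = -2.4Δₒ = -22068 cm⁻¹; plus 2 excess pairs × P = +51640 cm⁻¹; total 29572 cm⁻¹.
The difference is 29572 − (-3678) = 33250 cm⁻¹, so high-spin lies lower.

33250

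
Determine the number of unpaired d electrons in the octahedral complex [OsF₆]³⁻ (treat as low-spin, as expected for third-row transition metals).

Each F⁻ contributes -1; 6 × (-1) = -6. With overall charge -3, Os is in the +3 oxidation state.
Group 8 minus oxidation state +3 gives a d⁵ configuration for Os³⁺.
Configuration: t2g^5 e_g^0, giving 1 unpaired electron.

1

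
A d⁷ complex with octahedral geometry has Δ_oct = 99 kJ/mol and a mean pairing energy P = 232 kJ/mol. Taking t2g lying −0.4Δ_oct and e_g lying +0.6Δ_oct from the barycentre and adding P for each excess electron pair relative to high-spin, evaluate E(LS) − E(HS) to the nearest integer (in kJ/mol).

In the high-spin limit (t2g^5 e_g^2) the orbital term is -0.8Δ_oct = -79 kJ/mol, with no excess pairing.
For low-spin the configuration is t2g^6 e_g^1: orbital energy -1.8 × 99 = -178 kJ/mol, and 1 additional pair relative to high-spin adds 232 kJ/mol, giving 54 kJ/mol.
The difference is 54 − (-79) = 133 kJ/mol, so high-spin lies lower.

133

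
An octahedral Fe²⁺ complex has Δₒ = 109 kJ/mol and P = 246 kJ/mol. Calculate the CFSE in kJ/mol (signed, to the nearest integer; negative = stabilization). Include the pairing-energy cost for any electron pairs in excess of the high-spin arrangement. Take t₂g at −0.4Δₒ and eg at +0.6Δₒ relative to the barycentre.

-44

Group 8 minus oxidation state +2 gives a d⁶ configuration for Fe²⁺.
With Δₒ < P the complex is high-spin.
That gives t₂g⁴ eg².
Orbital CFSE = -0.4Δₒ = -0.4 × 109 = -44 kJ/mol.
High-spin has no excess pairs, so no pairing correction applies.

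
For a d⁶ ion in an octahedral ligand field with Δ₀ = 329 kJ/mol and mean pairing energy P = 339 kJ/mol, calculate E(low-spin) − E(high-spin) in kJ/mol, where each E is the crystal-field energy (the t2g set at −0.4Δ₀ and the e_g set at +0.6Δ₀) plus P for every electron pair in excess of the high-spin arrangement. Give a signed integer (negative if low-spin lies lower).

High-spin d⁶ fills as t2g^4 e_g^2 with CFSE 4(−0.4) + 2(+0.6) = -0.4Δ₀ = -132 kJ/mol.
Low-spin: t2g^6 e_g^0, orbital CFSE = -2.4Δ₀ = -790 kJ/mol; plus 2 excess pairs × P = +678 kJ/mol; total -112 kJ/mol.
E(LS) − E(HS) = -112 − (-132) = 20 kJ/mol.

20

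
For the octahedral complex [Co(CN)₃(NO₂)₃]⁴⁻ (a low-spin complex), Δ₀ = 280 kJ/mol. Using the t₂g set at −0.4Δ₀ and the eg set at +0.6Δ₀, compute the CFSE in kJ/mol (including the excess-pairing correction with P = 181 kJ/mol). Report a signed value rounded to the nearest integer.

-323

Ligand charges: 3×(-1) from CN⁻ and 3×(-1) from NO₂⁻ sum to -6; with overall charge -4, Co is +2.
Group 9 minus oxidation state +2 gives a d⁷ configuration for Co²⁺.
The d⁷ electrons fill as t₂g⁶ eg¹.
The orbital stabilization is -1.8Δ₀ = -1.8 × 280 = -504 kJ/mol.
Pairing penalty: 3 pairs vs 2 in the high-spin reference → 1 extra × P = 181 kJ/mol.
Net CFSE = -504 + 181 = -323 kJ/mol.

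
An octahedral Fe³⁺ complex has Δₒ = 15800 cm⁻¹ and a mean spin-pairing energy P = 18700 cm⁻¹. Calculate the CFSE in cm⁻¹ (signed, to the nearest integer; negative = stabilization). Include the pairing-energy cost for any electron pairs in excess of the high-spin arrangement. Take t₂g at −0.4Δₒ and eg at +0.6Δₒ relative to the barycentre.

0

Group 8 minus oxidation state +3 gives a d⁵ configuration for Fe³⁺.
Since Δₒ = 15800 cm⁻¹ < P = 18700 cm⁻¹, the complex adopts the high-spin configuration.
Filling d⁵ accordingly: t₂g³ eg².
Orbital CFSE = 0.0Δₒ = 0.0 × 15800 = 0 cm⁻¹.
High-spin has no excess pairs, so no pairing correction applies.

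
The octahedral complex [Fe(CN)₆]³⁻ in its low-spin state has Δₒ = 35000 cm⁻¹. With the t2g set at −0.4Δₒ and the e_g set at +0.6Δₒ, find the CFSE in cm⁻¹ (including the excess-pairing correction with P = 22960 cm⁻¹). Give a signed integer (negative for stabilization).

Each CN⁻ contributes -1; 6 × (-1) = -6. With overall charge -3, Fe is in the +3 oxidation state.
Fe is in group 8, so Fe³⁺ is d⁵ (8 − 3 = 5).
Electron filling gives t2g^5 e_g^0.
Orbital CFSE = 5(-0.4) + 0(0.6) = -2.0Δₒ = -2.0 × 35000 = -70000 cm⁻¹.
Relative to high-spin t2g^3 e_g^2 (0 paired), the low-spin configuration has 2 additional pairs, contributing +2 × 22960 = +45920 cm⁻¹.
Overall CFSE = -70000 + 45920 = -24080 cm⁻¹.

-24080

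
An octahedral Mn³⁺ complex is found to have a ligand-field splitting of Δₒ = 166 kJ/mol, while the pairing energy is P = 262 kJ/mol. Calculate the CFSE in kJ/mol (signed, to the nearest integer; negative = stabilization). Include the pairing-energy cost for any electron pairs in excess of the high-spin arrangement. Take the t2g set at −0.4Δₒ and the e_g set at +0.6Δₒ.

-100

Mn sits in group 7; removing 3 electrons leaves Mn³⁺ with 7 − 3 = 4 d electrons.
Since Δₒ = 166 kJ/mol < P = 262 kJ/mol, the complex adopts the high-spin configuration.
Filling d⁴ accordingly: t2g^3 e_g^1.
Orbital CFSE = -0.6Δₒ = -0.6 × 166 = -100 kJ/mol.
High-spin has no excess pairs, so no pairing correction applies.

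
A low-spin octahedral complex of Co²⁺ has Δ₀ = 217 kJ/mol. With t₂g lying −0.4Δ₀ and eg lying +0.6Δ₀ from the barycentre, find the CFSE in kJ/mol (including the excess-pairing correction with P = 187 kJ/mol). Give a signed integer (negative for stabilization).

Co sits in group 9; removing 2 electrons leaves Co²⁺ with 9 − 2 = 7 d electrons.
Electron filling gives t₂g⁶ eg¹.
The orbital stabilization is -1.8Δ₀ = -1.8 × 217 = -391 kJ/mol.
Relative to high-spin t₂g⁵ eg² (2 paired), the low-spin configuration has 1 additional pair, contributing +1 × 187 = +187 kJ/mol.
Net CFSE = -391 + 187 = -204 kJ/mol.

-204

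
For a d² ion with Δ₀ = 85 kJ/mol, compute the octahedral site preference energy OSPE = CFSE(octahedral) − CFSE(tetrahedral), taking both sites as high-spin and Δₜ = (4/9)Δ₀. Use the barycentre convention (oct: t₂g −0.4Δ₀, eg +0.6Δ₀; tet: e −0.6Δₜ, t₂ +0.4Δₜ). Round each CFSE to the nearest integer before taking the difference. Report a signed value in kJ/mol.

Octahedral high-spin t2g^2 e_g^0: CFSE = -0.8 × 85 = -68 kJ/mol.
Tetrahedral e^2 t2^0 gives -1.2Δₜ = -1.2 × (4/9) × 85 = -45 kJ/mol.
OSPE = CFSE(oct) − CFSE(tet) = -68 − (-45) = -23 kJ/mol.

-23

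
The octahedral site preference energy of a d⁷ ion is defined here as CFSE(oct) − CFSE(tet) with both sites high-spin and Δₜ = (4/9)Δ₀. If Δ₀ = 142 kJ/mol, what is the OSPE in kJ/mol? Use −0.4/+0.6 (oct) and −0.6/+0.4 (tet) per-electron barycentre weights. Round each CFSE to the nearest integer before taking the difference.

Octahedral high-spin t₂g⁵ eg²: CFSE = -0.8 × 142 = -114 kJ/mol.
In a tetrahedral site the filling is e⁴ t₂³: CFSE(tet) = -1.2Δₜ = -1.2 × (4/9)(142) = -76 kJ/mol.
Subtracting, OSPE = -114 − (-76) = -38 kJ/mol.

-38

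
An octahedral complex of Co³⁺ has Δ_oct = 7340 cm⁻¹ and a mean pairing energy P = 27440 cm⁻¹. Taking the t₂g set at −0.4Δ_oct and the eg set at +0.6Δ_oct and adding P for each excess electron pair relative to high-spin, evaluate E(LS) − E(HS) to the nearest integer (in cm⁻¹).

Co³⁺: group 9, so d-count = 9 − 3 = 6.
In the high-spin limit (t₂g⁴ eg²) the orbital term is -0.4Δ_oct = -2936 cm⁻¹, with no excess pairing.
Low-spin t₂g⁶ eg⁰ gives -2.4Δ_oct = -17616 cm⁻¹, but forming 2 extra pairs costs 2P = 54880 cm⁻¹, so E(LS) = -17616 + 54880 = 37264 cm⁻¹.
The difference is 37264 − (-2936) = 40200 cm⁻¹, so high-spin lies lower.

40200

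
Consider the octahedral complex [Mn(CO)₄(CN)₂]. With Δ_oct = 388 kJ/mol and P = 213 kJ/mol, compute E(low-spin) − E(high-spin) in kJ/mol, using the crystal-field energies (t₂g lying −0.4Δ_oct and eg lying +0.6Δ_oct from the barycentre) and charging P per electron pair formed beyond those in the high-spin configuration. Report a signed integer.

Ligand charges: 4×(+0) from CO and 2×(-1) from CN⁻ sum to -2; with overall charge +0, Mn is +2.
Group 7 minus oxidation state +2 gives a d⁵ configuration for Mn²⁺.
High-spin d⁵ fills as t₂g³ eg² with CFSE 3(−0.4) + 2(+0.6) = 0.0Δ_oct = 0 kJ/mol.
For low-spin the configuration is t₂g⁵ eg⁰: orbital energy -2.0 × 388 = -776 kJ/mol, and 2 additional pairs relative to high-spin add 426 kJ/mol, giving -350 kJ/mol.
The difference is -350 − (0) = -350 kJ/mol, so low-spin lies lower.

-350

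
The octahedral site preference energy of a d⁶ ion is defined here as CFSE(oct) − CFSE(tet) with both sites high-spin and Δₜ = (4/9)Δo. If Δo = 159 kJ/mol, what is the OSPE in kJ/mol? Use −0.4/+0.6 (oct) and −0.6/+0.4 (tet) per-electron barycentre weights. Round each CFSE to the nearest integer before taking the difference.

-22

Octahedral high-spin t₂g⁴ eg²: CFSE = -0.4 × 159 = -64 kJ/mol.
In a tetrahedral site the filling is e³ t₂³: CFSE(tet) = -0.6Δₜ = -0.6 × (4/9)(159) = -42 kJ/mol.
Subtracting, OSPE = -64 − (-42) = -22 kJ/mol.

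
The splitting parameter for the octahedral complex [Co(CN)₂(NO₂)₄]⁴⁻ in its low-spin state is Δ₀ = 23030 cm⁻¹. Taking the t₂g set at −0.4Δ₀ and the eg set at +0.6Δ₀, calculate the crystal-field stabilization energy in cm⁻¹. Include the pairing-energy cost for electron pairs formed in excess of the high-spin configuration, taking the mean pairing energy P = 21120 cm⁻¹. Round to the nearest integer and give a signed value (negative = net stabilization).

Ligand charges: 2×(-1) from CN⁻ and 4×(-1) from NO₂⁻ sum to -6; with overall charge -4, Co is +2.
Co sits in group 9; removing 2 electrons leaves Co²⁺ with 9 − 2 = 7 d electrons.
Electron filling gives t₂g⁶ eg¹.
The orbital stabilization is -1.8Δ₀ = -1.8 × 23030 = -41454 cm⁻¹.
High-spin d⁷ would be t₂g⁵ eg² with 2 pairs; low-spin has 3, so 1 excess pair costs +1P = +21120 cm⁻¹.
Combining: -41454 + 21120 = -20334 cm⁻¹.

-20334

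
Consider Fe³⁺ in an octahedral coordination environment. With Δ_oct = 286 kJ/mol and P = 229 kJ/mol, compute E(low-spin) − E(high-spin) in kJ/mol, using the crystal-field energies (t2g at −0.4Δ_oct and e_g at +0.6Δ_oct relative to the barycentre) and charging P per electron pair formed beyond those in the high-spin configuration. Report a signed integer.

Fe³⁺: group 8, so d-count = 8 − 3 = 5.
High-spin: t2g^3 e_g^2, CFSE = 0.0Δ_oct = 0 kJ/mol.
Low-spin t2g^5 e_g^0 gives -2.0Δ_oct = -572 kJ/mol, but forming 2 extra pairs costs 2P = 458 kJ/mol, so E(LS) = -572 + 458 = -114 kJ/mol.
Thus E(LS) − E(HS) = -114 kJ/mol.

-114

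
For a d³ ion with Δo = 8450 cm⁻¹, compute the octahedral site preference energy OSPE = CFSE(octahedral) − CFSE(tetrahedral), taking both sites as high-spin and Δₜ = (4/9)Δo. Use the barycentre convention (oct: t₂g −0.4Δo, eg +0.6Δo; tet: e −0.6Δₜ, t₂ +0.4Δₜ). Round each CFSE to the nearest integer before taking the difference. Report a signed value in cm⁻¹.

In an octahedral site d³ (HS) is t2g^3 e_g^0, giving CFSE(oct) = -1.2Δo = -10140 cm⁻¹.
In a tetrahedral site the filling is e^2 t2^1: CFSE(tet) = -0.8Δₜ = -0.8 × (4/9)(8450) = -3004 cm⁻¹.
OSPE = CFSE(oct) − CFSE(tet) = -10140 − (-3004) = -7136 cm⁻¹.

-7136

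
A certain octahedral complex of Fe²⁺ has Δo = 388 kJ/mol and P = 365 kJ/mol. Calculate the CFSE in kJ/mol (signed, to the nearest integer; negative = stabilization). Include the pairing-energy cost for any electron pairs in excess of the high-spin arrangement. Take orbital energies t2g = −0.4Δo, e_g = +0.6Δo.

-201

Fe is in group 8, so Fe²⁺ is d⁶ (8 − 2 = 6).
Here Δo > P (388 > 365), so the low-spin state is favoured.
Filling d⁶ accordingly: t2g^6 e_g^0.
Orbital CFSE = -2.4Δo = -2.4 × 388 = -931 kJ/mol.
Excess pairs vs high-spin: 3 − 1 = 2; pairing cost = +730 kJ/mol.
Net CFSE = -931 + 730 = -201 kJ/mol.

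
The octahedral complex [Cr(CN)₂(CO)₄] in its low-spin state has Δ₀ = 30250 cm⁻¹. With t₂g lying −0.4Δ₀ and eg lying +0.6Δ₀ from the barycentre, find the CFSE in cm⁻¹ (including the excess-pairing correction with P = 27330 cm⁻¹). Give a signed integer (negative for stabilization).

-21070

Ligand charges: 2×(-1) from CN⁻ and 4×(+0) from CO sum to -2; with overall charge +0, Cr is +2.
Cr is in group 6, so Cr²⁺ is d⁴ (6 − 2 = 4).
Configuration: t₂g⁴ eg⁰.
The orbital stabilization is -1.6Δ₀ = -1.6 × 30250 = -48400 cm⁻¹.
High-spin d⁴ would be t₂g³ eg¹ with 0 pairs; low-spin has 1, so 1 excess pair costs +1P = +27330 cm⁻¹.
Combining: -48400 + 27330 = -21070 cm⁻¹.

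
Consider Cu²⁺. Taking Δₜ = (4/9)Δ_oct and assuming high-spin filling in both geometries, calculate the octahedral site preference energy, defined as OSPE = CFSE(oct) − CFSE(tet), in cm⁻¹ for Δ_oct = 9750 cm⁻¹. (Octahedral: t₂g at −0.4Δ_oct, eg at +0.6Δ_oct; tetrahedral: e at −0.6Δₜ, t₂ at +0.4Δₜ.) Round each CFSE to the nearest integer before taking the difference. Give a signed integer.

Cu²⁺: group 11, so d-count = 11 − 2 = 9.
Octahedral (high-spin): t₂g⁶ eg³, CFSE = 6(−0.4) + 3(+0.6) = -0.6Δ_oct = -0.6 × 9750 = -5850 cm⁻¹.
Tetrahedral: e⁴ t₂⁵, CFSE = 4(−0.6) + 5(+0.4) = -0.4Δₜ = -0.4 × (4/9) × 9750 = -1733 cm⁻¹.
OSPE = CFSE(oct) − CFSE(tet) = -5850 − (-1733) = -4117 cm⁻¹.

-4117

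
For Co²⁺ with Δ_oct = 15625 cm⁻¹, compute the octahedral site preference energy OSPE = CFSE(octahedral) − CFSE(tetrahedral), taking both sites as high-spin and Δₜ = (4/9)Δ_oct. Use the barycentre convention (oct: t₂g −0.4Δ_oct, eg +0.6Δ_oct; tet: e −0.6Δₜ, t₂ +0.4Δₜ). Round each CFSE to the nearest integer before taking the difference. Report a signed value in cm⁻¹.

Co²⁺: group 9, so d-count = 9 − 2 = 7.
Octahedral high-spin t₂g⁵ eg²: CFSE = -0.8 × 15625 = -12500 cm⁻¹.
In a tetrahedral site the filling is e⁴ t₂³: CFSE(tet) = -1.2Δₜ = -1.2 × (4/9)(15625) = -8333 cm⁻¹.
Subtracting, OSPE = -12500 − (-8333) = -4167 cm⁻¹.

-4167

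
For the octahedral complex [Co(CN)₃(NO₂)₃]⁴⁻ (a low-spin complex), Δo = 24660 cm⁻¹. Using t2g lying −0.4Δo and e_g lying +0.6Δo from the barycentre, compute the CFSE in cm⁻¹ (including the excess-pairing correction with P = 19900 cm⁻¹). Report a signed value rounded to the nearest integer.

Ligand charges: 3×(-1) from CN⁻ and 3×(-1) from NO₂⁻ sum to -6; with overall charge -4, Co is +2.
Group 9 minus oxidation state +2 gives a d⁷ configuration for Co²⁺.
The d⁷ electrons fill as t2g^6 e_g^1.
The orbital stabilization is -1.8Δo = -1.8 × 24660 = -44388 cm⁻¹.
High-spin d⁷ would be t2g^5 e_g^2 with 2 pairs; low-spin has 3, so 1 excess pair costs +1P = +19900 cm⁻¹.
Net CFSE = -44388 + 19900 = -24488 cm⁻¹.

-24488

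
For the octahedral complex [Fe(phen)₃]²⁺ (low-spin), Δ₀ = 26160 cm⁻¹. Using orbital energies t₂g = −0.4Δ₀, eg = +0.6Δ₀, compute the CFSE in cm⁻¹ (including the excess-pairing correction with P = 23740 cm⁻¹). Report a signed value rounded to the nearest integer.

-15304

phen is neutral, so the +2 overall charge sits on Fe: oxidation state +2.
Fe is in group 8, so Fe²⁺ is d⁶ (8 − 2 = 6).
Configuration: t₂g⁶ eg⁰.
CFSE(orbital) = 6×(-0.4Δ₀) + 0×(0.6Δ₀) = -2.4Δ₀; with Δ₀ = 26160 cm⁻¹ that is -62784 cm⁻¹.
High-spin d⁶ would be t₂g⁴ eg² with 1 pair; low-spin has 3, so 2 excess pairs cost +2P = +47480 cm⁻¹.
Net CFSE = -62784 + 47480 = -15304 cm⁻¹.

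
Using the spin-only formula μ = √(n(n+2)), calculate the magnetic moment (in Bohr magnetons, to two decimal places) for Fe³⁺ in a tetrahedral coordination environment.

5.92 Bohr magnetons

Group 8 minus oxidation state +3 gives a d⁵ configuration for Fe³⁺.
With tetrahedral geometry the complex is necessarily high-spin.
Configuration: e^2 t2^3 → 5 unpaired electrons.
μ(spin-only) = √[5(5+2)] = √35 ≈ 5.92 Bohr magnetons.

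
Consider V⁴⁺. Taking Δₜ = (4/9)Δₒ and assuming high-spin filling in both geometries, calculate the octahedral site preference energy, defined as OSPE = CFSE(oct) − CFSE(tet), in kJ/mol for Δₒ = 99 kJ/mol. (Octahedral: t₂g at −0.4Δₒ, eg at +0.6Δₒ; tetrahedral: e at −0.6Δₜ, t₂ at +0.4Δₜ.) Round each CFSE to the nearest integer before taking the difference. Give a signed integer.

V⁴⁺: group 5, so d-count = 5 − 4 = 1.
Octahedral high-spin t2g^1 e_g^0: CFSE = -0.4 × 99 = -40 kJ/mol.
In a tetrahedral site the filling is e^1 t2^0: CFSE(tet) = -0.6Δₜ = -0.6 × (4/9)(99) = -26 kJ/mol.
Subtracting, OSPE = -40 − (-26) = -14 kJ/mol.

-14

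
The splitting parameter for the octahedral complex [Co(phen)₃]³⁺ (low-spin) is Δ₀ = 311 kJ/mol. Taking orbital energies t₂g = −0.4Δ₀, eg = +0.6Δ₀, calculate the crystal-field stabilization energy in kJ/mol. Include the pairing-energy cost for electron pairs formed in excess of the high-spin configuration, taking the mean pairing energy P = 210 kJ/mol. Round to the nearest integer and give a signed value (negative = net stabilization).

-326

phen is neutral, so the +3 overall charge sits on Co: oxidation state +3.
Co is in group 9, so Co³⁺ is d⁶ (9 − 3 = 6).
Electron filling gives t₂g⁶ eg⁰.
The orbital stabilization is -2.4Δ₀ = -2.4 × 311 = -746 kJ/mol.
Pairing penalty: 3 pairs vs 1 in the high-spin reference → 2 extra × P = 420 kJ/mol.
Net CFSE = -746 + 420 = -326 kJ/mol.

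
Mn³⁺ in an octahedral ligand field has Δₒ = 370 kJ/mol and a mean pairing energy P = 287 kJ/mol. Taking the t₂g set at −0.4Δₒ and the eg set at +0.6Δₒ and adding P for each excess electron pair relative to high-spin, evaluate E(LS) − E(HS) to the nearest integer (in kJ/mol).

-83

Mn is in group 7, so Mn³⁺ is d⁴ (7 − 3 = 4).
High-spin d⁴ fills as t₂g³ eg¹ with CFSE 3(−0.4) + 1(+0.6) = -0.6Δₒ = -222 kJ/mol.
Low-spin t₂g⁴ eg⁰ gives -1.6Δₒ = -592 kJ/mol, but forming 1 extra pair costs 1P = 287 kJ/mol, so E(LS) = -592 + 287 = -305 kJ/mol.
E(LS) − E(HS) = -305 − (-222) = -83 kJ/mol.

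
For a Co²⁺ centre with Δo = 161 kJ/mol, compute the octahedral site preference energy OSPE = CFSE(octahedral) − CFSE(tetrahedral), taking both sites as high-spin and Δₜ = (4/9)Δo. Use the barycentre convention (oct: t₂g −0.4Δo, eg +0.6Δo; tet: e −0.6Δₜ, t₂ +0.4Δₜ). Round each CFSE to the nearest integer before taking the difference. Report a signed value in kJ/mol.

Co²⁺: group 9, so d-count = 9 − 2 = 7.
Octahedral (high-spin): t2g^5 e_g^2, CFSE = 5(−0.4) + 2(+0.6) = -0.8Δo = -0.8 × 161 = -129 kJ/mol.
Tetrahedral e^4 t2^3 gives -1.2Δₜ = -1.2 × (4/9) × 161 = -86 kJ/mol.
Subtracting, OSPE = -129 − (-86) = -43 kJ/mol.

-43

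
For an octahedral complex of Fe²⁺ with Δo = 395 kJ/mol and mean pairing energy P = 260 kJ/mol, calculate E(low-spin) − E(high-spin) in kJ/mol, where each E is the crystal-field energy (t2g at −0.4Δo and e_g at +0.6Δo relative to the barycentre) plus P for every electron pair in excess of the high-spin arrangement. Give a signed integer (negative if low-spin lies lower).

Group 8 minus oxidation state +2 gives a d⁶ configuration for Fe²⁺.
High-spin: t2g^4 e_g^2, CFSE = -0.4Δo = -158 kJ/mol.
For low-spin the configuration is t2g^6 e_g^0: orbital energy -2.4 × 395 = -948 kJ/mol, and 2 additional pairs relative to high-spin add 520 kJ/mol, giving -428 kJ/mol.
The difference is -428 − (-158) = -270 kJ/mol, so low-spin lies lower.

-270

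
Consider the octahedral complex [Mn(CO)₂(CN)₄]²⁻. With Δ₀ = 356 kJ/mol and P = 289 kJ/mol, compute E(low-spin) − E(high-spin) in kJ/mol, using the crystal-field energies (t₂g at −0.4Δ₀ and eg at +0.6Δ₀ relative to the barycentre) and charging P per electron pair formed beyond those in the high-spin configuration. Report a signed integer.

Ligand charges: 2×(+0) from CO and 4×(-1) from CN⁻ sum to -4; with overall charge -2, Mn is +2.
Mn sits in group 7; removing 2 electrons leaves Mn²⁺ with 7 − 2 = 5 d electrons.
High-spin: t₂g³ eg², CFSE = 0.0Δ₀ = 0 kJ/mol.
For low-spin the configuration is t₂g⁵ eg⁰: orbital energy -2.0 × 356 = -712 kJ/mol, and 2 additional pairs relative to high-spin add 578 kJ/mol, giving -134 kJ/mol.
E(LS) − E(HS) = -134 − (0) = -134 kJ/mol.

-134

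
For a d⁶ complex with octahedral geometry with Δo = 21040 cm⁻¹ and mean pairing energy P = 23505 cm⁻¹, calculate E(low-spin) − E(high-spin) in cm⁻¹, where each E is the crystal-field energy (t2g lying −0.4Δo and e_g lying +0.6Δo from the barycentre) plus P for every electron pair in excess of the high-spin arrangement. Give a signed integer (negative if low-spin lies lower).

High-spin: t2g^4 e_g^2, CFSE = -0.4Δo = -8416 cm⁻¹.
Low-spin t2g^6 e_g^0 gives -2.4Δo = -50496 cm⁻¹, but forming 2 extra pairs costs 2P = 47010 cm⁻¹, so E(LS) = -50496 + 47010 = -3486 cm⁻¹.
E(LS) − E(HS) = -3486 − (-8416) = 4930 cm⁻¹.

4930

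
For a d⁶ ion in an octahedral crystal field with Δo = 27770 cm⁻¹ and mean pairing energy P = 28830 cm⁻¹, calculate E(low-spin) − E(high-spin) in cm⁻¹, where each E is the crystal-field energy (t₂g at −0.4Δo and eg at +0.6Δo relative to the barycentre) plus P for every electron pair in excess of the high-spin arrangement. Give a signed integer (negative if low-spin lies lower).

2120

High-spin: t₂g⁴ eg², CFSE = -0.4Δo = -11108 cm⁻¹.
For low-spin the configuration is t₂g⁶ eg⁰: orbital energy -2.4 × 27770 = -66648 cm⁻¹, and 2 additional pairs relative to high-spin add 57660 cm⁻¹, giving -8988 cm⁻¹.
Thus E(LS) − E(HS) = 2120 cm⁻¹.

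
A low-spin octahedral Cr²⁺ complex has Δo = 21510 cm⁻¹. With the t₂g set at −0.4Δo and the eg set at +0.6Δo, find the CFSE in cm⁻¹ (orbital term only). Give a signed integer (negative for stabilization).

Cr²⁺: group 6, so d-count = 6 − 2 = 4.
Electron filling gives t₂g⁴ eg⁰.
CFSE(orbital) = 4×(-0.4Δo) + 0×(0.6Δo) = -1.6Δo; with Δo = 21510 cm⁻¹ that is -34416 cm⁻¹.

-34416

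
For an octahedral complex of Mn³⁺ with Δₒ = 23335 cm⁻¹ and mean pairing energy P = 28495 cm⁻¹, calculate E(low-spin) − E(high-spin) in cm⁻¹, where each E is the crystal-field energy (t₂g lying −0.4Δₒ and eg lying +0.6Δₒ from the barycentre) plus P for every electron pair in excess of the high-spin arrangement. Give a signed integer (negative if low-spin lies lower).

5160

Mn³⁺: group 7, so d-count = 7 − 3 = 4.
High-spin: t₂g³ eg¹, CFSE = -0.6Δₒ = -14001 cm⁻¹.
Low-spin t₂g⁴ eg⁰ gives -1.6Δₒ = -37336 cm⁻¹, but forming 1 extra pair costs 1P = 28495 cm⁻¹, so E(LS) = -37336 + 28495 = -8841 cm⁻¹.
E(LS) − E(HS) = -8841 − (-14001) = 5160 cm⁻¹.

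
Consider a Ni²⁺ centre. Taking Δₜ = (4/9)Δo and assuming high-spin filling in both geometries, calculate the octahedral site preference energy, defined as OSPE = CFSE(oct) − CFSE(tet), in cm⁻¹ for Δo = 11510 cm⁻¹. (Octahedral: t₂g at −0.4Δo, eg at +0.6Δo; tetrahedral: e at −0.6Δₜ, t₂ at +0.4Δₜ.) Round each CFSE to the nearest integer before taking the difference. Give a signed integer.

Ni²⁺: group 10, so d-count = 10 − 2 = 8.
In an octahedral site d⁸ (HS) is t₂g⁶ eg², giving CFSE(oct) = -1.2Δo = -13812 cm⁻¹.
Tetrahedral: e⁴ t₂⁴, CFSE = 4(−0.6) + 4(+0.4) = -0.8Δₜ = -0.8 × (4/9) × 11510 = -4092 cm⁻¹.
OSPE = CFSE(oct) − CFSE(tet) = -13812 − (-4092) = -9720 cm⁻¹.

-9720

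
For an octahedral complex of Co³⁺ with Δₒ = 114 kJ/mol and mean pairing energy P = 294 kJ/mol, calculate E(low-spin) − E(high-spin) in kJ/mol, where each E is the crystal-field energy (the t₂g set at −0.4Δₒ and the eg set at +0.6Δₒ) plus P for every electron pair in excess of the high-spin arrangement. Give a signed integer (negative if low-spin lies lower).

360

Co is in group 9, so Co³⁺ is d⁶ (9 − 3 = 6).
High-spin d⁶ fills as t₂g⁴ eg² with CFSE 4(−0.4) + 2(+0.6) = -0.4Δₒ = -46 kJ/mol.
Low-spin t₂g⁶ eg⁰ gives -2.4Δₒ = -274 kJ/mol, but forming 2 extra pairs costs 2P = 588 kJ/mol, so E(LS) = -274 + 588 = 314 kJ/mol.
E(LS) − E(HS) = 314 − (-46) = 360 kJ/mol.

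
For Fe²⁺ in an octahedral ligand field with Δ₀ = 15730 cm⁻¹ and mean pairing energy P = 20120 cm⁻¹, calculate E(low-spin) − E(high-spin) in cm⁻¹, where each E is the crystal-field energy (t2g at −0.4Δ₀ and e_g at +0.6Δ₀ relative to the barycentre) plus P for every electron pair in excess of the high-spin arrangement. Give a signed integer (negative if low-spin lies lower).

Fe sits in group 8; removing 2 electrons leaves Fe²⁺ with 8 − 2 = 6 d electrons.
High-spin d⁶ fills as t2g^4 e_g^2 with CFSE 4(−0.4) + 2(+0.6) = -0.4Δ₀ = -6292 cm⁻¹.
Low-spin t2g^6 e_g^0 gives -2.4Δ₀ = -37752 cm⁻¹, but forming 2 extra pairs costs 2P = 40240 cm⁻¹, so E(LS) = -37752 + 40240 = 2488 cm⁻¹.
The difference is 2488 − (-6292) = 8780 cm⁻¹, so high-spin lies lower.

8780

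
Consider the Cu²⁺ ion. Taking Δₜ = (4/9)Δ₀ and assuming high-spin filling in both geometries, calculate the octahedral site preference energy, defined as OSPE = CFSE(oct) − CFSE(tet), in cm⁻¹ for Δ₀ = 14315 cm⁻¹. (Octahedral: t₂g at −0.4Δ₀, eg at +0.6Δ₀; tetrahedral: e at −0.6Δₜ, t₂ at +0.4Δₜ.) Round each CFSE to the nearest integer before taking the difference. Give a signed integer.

-6044

Group 11 minus oxidation state +2 gives a d⁹ configuration for Cu²⁺.
Octahedral high-spin t2g^6 e_g^3: CFSE = -0.6 × 14315 = -8589 cm⁻¹.
In a tetrahedral site the filling is e^4 t2^5: CFSE(tet) = -0.4Δₜ = -0.4 × (4/9)(14315) = -2545 cm⁻¹.
OSPE = CFSE(oct) − CFSE(tet) = -8589 − (-2545) = -6044 cm⁻¹.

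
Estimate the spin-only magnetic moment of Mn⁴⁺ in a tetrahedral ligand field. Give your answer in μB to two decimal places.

3.87 μB

Mn is in group 7, so Mn⁴⁺ is d³ (7 − 4 = 3).
With tetrahedral geometry the complex is necessarily high-spin.
Configuration: e² t₂¹ → 3 unpaired electrons.
μ(spin-only) = √[3(3+2)] = √15 ≈ 3.87 μB.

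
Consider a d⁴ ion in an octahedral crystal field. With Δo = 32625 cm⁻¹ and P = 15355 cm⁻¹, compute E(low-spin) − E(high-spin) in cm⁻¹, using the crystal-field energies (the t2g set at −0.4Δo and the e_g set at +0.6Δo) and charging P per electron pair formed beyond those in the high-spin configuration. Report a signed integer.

-17270

In the high-spin limit (t2g^3 e_g^1) the orbital term is -0.6Δo = -19575 cm⁻¹, with no excess pairing.
Low-spin t2g^4 e_g^0 gives -1.6Δo = -52200 cm⁻¹, but forming 1 extra pair costs 1P = 15355 cm⁻¹, so E(LS) = -52200 + 15355 = -36845 cm⁻¹.
E(LS) − E(HS) = -36845 − (-19575) = -17270 cm⁻¹.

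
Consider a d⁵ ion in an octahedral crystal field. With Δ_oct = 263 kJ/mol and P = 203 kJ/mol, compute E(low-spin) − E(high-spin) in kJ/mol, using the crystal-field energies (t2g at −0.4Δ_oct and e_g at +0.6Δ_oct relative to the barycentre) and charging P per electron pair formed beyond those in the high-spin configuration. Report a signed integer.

High-spin: t2g^3 e_g^2, CFSE = 0.0Δ_oct = 0 kJ/mol.
Low-spin t2g^5 e_g^0 gives -2.0Δ_oct = -526 kJ/mol, but forming 2 extra pairs costs 2P = 406 kJ/mol, so E(LS) = -526 + 406 = -120 kJ/mol.
E(LS) − E(HS) = -120 − (0) = -120 kJ/mol.

-120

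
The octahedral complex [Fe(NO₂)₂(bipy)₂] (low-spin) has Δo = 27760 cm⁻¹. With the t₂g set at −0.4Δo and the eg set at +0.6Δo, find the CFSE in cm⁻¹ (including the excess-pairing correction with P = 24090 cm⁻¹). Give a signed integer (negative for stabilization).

-18444

Ligand charges: 2×(-1) from NO₂⁻ and 2×(+0) from bipy sum to -2; with overall charge +0, Fe is +2.
Fe is in group 8, so Fe²⁺ is d⁶ (8 − 2 = 6).
Configuration: t₂g⁶ eg⁰.
CFSE(orbital) = 6×(-0.4Δo) + 0×(0.6Δo) = -2.4Δo; with Δo = 27760 cm⁻¹ that is -66624 cm⁻¹.
Pairing penalty: 3 pairs vs 1 in the high-spin reference → 2 extra × P = 48180 cm⁻¹.
Overall CFSE = -66624 + 48180 = -18444 cm⁻¹.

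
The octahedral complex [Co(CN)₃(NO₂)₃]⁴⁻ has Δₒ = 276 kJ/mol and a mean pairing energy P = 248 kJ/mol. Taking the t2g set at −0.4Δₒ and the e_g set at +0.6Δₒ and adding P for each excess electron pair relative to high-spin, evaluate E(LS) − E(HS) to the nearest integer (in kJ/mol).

-28

Ligand charges: 3×(-1) from CN⁻ and 3×(-1) from NO₂⁻ sum to -6; with overall charge -4, Co is +2.
Co is in group 9, so Co²⁺ is d⁷ (9 − 2 = 7).
High-spin d⁷ fills as t2g^5 e_g^2 with CFSE 5(−0.4) + 2(+0.6) = -0.8Δₒ = -221 kJ/mol.
Low-spin: t2g^6 e_g^1, orbital CFSE = -1.8Δₒ = -497 kJ/mol; plus 1 excess pair × P = +248 kJ/mol; total -249 kJ/mol.
Thus E(LS) − E(HS) = -28 kJ/mol.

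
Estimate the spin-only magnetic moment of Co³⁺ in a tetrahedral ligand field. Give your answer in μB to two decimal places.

4.90 μB

Group 9 minus oxidation state +3 gives a d⁶ configuration for Co³⁺.
Tetrahedral splitting is small, so the complex is high-spin.
Configuration: e³ t₂³ → 4 unpaired electrons.
μ(spin-only) = √[4(4+2)] = √24 ≈ 4.90 μB.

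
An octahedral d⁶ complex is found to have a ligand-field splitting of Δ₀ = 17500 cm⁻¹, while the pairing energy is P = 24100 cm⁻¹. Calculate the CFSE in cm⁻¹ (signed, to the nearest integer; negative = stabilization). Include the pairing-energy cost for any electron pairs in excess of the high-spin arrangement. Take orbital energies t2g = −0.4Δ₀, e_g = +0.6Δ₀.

-7000

Here Δ₀ < P (17500 < 24100), so the high-spin state is favoured.
Filling d⁶ accordingly: t2g^4 e_g^2.
Orbital CFSE = -0.4Δ₀ = -0.4 × 17500 = -7000 cm⁻¹.
High-spin has no excess pairs, so no pairing correction applies.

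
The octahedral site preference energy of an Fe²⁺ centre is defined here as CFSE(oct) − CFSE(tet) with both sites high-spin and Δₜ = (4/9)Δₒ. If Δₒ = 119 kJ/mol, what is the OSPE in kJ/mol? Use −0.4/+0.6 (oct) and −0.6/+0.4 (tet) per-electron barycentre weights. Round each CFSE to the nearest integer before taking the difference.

Fe sits in group 8; removing 2 electrons leaves Fe²⁺ with 8 − 2 = 6 d electrons.
In an octahedral site d⁶ (HS) is t2g^4 e_g^2, giving CFSE(oct) = -0.4Δₒ = -48 kJ/mol.
Tetrahedral: e^3 t2^3, CFSE = 3(−0.6) + 3(+0.4) = -0.6Δₜ = -0.6 × (4/9) × 119 = -32 kJ/mol.
OSPE = CFSE(oct) − CFSE(tet) = -48 − (-32) = -16 kJ/mol.

-16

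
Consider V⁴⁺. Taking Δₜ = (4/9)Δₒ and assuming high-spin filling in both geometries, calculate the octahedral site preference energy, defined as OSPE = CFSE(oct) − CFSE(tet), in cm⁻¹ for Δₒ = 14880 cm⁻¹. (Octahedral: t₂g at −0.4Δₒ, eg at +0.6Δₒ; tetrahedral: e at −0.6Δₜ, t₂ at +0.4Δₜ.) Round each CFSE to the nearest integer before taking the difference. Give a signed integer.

-1984

V is in group 5, so V⁴⁺ is d¹ (5 − 4 = 1).
Octahedral (high-spin): t₂g¹ eg⁰, CFSE = 1(−0.4) + 0(+0.6) = -0.4Δₒ = -0.4 × 14880 = -5952 cm⁻¹.
Tetrahedral: e¹ t₂⁰, CFSE = 1(−0.6) + 0(+0.4) = -0.6Δₜ = -0.6 × (4/9) × 14880 = -3968 cm⁻¹.
OSPE = CFSE(oct) − CFSE(tet) = -5952 − (-3968) = -1984 cm⁻¹.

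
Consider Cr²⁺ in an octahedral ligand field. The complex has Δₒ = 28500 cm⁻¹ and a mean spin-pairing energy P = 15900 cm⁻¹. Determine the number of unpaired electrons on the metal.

2

Group 6 minus oxidation state +2 gives a d⁴ configuration for Cr²⁺.
Here Δₒ > P (28500 > 15900), so the low-spin state is favoured.
Filling d⁴ accordingly: t₂g⁴ eg⁰.
Unpaired electrons: 2.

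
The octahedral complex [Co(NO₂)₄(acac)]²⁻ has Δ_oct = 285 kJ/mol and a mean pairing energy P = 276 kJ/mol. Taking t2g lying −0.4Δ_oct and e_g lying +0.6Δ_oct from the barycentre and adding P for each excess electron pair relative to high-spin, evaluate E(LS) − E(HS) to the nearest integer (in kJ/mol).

Ligand charges: 4×(-1) from NO₂⁻ and 1×(-1) from acac⁻ sum to -5; with overall charge -2, Co is +3.
Co is in group 9, so Co³⁺ is d⁶ (9 − 3 = 6).
High-spin: t2g^4 e_g^2, CFSE = -0.4Δ_oct = -114 kJ/mol.
Low-spin: t2g^6 e_g^0, orbital CFSE = -2.4Δ_oct = -684 kJ/mol; plus 2 excess pairs × P = +552 kJ/mol; total -132 kJ/mol.
E(LS) − E(HS) = -132 − (-114) = -18 kJ/mol.

-18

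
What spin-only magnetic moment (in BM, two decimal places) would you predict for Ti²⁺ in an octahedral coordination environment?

Ti sits in group 4; removing 2 electrons leaves Ti²⁺ with 4 − 2 = 2 d electrons.
Configuration: t₂g² eg⁰ → 2 unpaired electrons.
μ(spin-only) = √[2(2+2)] = √8 ≈ 2.83 BM.

2.83 BM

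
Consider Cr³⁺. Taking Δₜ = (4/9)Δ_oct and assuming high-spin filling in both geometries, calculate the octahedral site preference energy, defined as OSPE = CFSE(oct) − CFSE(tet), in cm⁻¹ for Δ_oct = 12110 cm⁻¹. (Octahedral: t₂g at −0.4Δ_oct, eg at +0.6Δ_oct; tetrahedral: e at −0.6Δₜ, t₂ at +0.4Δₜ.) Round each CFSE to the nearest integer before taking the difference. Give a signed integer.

Cr sits in group 6; removing 3 electrons leaves Cr³⁺ with 6 − 3 = 3 d electrons.
Octahedral (high-spin): t2g^3 e_g^0, CFSE = 3(−0.4) + 0(+0.6) = -1.2Δ_oct = -1.2 × 12110 = -14532 cm⁻¹.
Tetrahedral e^2 t2^1 gives -0.8Δₜ = -0.8 × (4/9) × 12110 = -4306 cm⁻¹.
Subtracting, OSPE = -14532 − (-4306) = -10226 cm⁻¹.

-10226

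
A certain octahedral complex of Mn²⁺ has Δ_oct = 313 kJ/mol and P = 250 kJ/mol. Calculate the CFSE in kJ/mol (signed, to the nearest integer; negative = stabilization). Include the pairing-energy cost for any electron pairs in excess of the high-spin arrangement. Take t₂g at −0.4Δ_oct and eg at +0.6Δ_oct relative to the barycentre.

-126

Mn is in group 7, so Mn²⁺ is d⁵ (7 − 2 = 5).
Here Δ_oct > P (313 > 250), so the low-spin state is favoured.
Filling d⁵ accordingly: t₂g⁵ eg⁰.
Orbital CFSE = -2.0Δ_oct = -2.0 × 313 = -626 kJ/mol.
Excess pairs vs high-spin: 2 − 0 = 2; pairing cost = +500 kJ/mol.
Net CFSE = -626 + 500 = -126 kJ/mol.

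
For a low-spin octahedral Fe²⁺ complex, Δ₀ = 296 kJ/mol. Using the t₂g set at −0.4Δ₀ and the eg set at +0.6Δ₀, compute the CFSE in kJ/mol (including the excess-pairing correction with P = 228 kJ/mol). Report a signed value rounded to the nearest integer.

-254

Group 8 minus oxidation state +2 gives a d⁶ configuration for Fe²⁺.
The d⁶ electrons fill as t₂g⁶ eg⁰.
CFSE(orbital) = 6×(-0.4Δ₀) + 0×(0.6Δ₀) = -2.4Δ₀; with Δ₀ = 296 kJ/mol that is -710 kJ/mol.
Pairing penalty: 3 pairs vs 1 in the high-spin reference → 2 extra × P = 456 kJ/mol.
Combining: -710 + 456 = -254 kJ/mol.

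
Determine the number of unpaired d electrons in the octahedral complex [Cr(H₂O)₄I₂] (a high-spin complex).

Ligand charges: 4×(+0) from H₂O and 2×(-1) from I⁻ sum to -2; with overall charge +0, Cr is +2.
Cr is in group 6, so Cr²⁺ is d⁴ (6 − 2 = 4).
Configuration: t₂g³ eg¹, giving 4 unpaired electrons.

4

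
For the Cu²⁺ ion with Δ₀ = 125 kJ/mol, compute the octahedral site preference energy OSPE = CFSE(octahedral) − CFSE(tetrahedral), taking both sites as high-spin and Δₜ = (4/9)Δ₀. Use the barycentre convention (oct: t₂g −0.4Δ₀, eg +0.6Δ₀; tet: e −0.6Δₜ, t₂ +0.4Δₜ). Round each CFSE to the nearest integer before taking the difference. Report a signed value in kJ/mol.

-53

Group 11 minus oxidation state +2 gives a d⁹ configuration for Cu²⁺.
Octahedral (high-spin): t₂g⁶ eg³, CFSE = 6(−0.4) + 3(+0.6) = -0.6Δ₀ = -0.6 × 125 = -75 kJ/mol.
In a tetrahedral site the filling is e⁴ t₂⁵: CFSE(tet) = -0.4Δₜ = -0.4 × (4/9)(125) = -22 kJ/mol.
OSPE = CFSE(oct) − CFSE(tet) = -75 − (-22) = -53 kJ/mol.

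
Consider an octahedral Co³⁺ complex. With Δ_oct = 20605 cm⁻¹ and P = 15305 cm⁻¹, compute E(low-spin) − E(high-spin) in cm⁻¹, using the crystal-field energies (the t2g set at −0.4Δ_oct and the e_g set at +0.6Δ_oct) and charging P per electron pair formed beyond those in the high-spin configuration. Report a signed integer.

Group 9 minus oxidation state +3 gives a d⁶ configuration for Co³⁺.
High-spin d⁶ fills as t2g^4 e_g^2 with CFSE 4(−0.4) + 2(+0.6) = -0.4Δ_oct = -8242 cm⁻¹.
Low-spin t2g^6 e_g^0 gives -2.4Δ_oct = -49452 cm⁻¹, but forming 2 extra pairs costs 2P = 30610 cm⁻¹, so E(LS) = -49452 + 30610 = -18842 cm⁻¹.
E(LS) − E(HS) = -18842 − (-8242) = -10600 cm⁻¹.

-10600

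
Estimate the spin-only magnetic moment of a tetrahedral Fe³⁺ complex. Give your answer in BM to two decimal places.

Group 8 minus oxidation state +3 gives a d⁵ configuration for Fe³⁺.
Tetrahedral fields are weak (Δₜ ≈ 4/9 Δₒ), so electrons fill high-spin.
Configuration: e^2 t2^3 → 5 unpaired electrons.
μ(spin-only) = √[5(5+2)] = √35 ≈ 5.92 BM.

5.92 BM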